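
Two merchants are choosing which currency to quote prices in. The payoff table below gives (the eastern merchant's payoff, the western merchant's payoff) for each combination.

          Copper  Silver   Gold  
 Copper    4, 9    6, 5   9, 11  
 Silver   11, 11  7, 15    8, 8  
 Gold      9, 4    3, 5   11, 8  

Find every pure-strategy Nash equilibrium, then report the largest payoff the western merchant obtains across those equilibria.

Both Silver is a pure NE (the eastern merchant: 7 ≥ 6; the western merchant: 15 ≥ 11). The western merchant gets 15.
Both Gold is a pure NE (the eastern merchant: 11 ≥ 9; the western merchant: 8 ≥ 5). The western merchant gets 8.
Every other cell has a profitable deviation for at least one player. Highest of {15, 8} is 15.

15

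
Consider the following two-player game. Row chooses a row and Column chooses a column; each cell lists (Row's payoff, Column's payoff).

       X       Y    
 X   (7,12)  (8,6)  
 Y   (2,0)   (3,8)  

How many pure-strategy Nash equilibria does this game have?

Both X: Row gets 7 (best alternative 2); Column gets 12 (best alternative 6). Neither deviates — NE.
Both Y is not a NE: Row would switch to X (8 > 3).
No other cell survives both best-response checks, so there is 1 pure NE.

1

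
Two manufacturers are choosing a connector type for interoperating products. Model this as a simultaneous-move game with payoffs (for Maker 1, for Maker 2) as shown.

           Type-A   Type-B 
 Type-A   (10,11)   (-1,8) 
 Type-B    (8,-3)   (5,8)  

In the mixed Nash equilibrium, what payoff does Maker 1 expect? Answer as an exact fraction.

Maker 2 mixes with probability q on Type-A, chosen so Maker 1 is indifferent: 10q + (-1)(1−q) = 8q + 5(1−q) gives q = 3/4.
Maker 1's expected payoff (from either row, since indifferent) is 10·3/4 + (-1)·1/4 = 29/4.

29/4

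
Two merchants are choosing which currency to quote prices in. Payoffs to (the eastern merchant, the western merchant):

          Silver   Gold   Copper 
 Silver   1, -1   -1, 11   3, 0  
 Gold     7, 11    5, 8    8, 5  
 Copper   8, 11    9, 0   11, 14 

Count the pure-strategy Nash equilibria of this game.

1

Both Copper: the eastern merchant gets 11 (best alternative 8); the western merchant gets 14 (best alternative 11). Neither deviates — NE.
Both Gold is not a NE: the eastern merchant would switch to Copper (9 > 5).
No other cell survives both best-response checks, so there is 1 pure NE.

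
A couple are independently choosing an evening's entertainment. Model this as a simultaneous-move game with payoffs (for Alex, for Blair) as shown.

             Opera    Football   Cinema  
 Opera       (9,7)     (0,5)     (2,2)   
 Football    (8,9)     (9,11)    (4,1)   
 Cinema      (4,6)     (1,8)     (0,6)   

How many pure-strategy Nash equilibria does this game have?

Both Opera: Alex gets 9 (best alternative 8); Blair gets 7 (best alternative 5). Neither deviates — NE.
Both Football: Alex gets 9 (best alternative 1); Blair gets 11 (best alternative 9). Neither deviates — NE.
Both Cinema is not a NE: Alex would switch to Football (4 > 0).
No other cell survives both best-response checks, so there are 2 pure NE.

2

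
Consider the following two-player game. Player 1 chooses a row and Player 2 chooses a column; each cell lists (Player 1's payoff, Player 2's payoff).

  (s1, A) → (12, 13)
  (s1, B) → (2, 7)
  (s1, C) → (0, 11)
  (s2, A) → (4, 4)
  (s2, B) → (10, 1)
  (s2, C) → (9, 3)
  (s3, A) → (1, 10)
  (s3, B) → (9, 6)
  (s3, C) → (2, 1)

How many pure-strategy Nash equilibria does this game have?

1

(s1, A): Player 1 gets 12 (best alternative 4); Player 2 gets 13 (best alternative 11). Neither deviates — NE.
(s3, C) is not a NE: Player 1 would switch to s2 (9 > 2).
No other cell survives both best-response checks, so there is 1 pure NE.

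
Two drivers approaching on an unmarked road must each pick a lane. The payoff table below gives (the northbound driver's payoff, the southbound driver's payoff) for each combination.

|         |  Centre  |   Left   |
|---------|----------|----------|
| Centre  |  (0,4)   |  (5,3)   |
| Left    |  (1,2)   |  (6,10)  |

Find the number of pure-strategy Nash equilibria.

Both Left: the northbound driver gets 6 (best alternative 5); the southbound driver gets 10 (best alternative 2). Neither deviates — NE.
Both Centre is not a NE: the northbound driver would switch to Left (1 > 0).
No other cell survives both best-response checks, so there is 1 pure NE.

1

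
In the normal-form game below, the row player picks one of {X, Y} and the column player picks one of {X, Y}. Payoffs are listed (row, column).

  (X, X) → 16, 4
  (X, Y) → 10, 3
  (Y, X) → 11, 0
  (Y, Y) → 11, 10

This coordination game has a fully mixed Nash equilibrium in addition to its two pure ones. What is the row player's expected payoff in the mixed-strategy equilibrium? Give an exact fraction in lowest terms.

11

The column player mixes with probability q on X, chosen so the row player is indifferent: 16q + 10(1−q) = 11q + 11(1−q) gives q = 1/6.
The row player's expected payoff (from either row, since indifferent) is 16·1/6 + 10·5/6 = 11.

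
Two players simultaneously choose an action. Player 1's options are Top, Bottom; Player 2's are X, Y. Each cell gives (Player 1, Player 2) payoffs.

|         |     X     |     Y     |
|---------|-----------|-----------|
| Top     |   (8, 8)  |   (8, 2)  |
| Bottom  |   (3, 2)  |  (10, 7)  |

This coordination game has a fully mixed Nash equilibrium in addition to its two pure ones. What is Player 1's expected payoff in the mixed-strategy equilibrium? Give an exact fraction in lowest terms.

Player 2 mixes with probability q on X, chosen so Player 1 is indifferent: 8q + 8(1−q) = 3q + 10(1−q) gives q = 2/7.
Player 1's expected payoff (from either row, since indifferent) is 8·2/7 + 8·5/7 = 8.

8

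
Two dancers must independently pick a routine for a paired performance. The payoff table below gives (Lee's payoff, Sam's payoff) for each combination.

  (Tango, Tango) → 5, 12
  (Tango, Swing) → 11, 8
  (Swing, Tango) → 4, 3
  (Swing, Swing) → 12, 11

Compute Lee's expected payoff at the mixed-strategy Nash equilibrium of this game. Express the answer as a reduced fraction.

8

Sam mixes with probability q on Tango, chosen so Lee is indifferent: 5q + 11(1−q) = 4q + 12(1−q) gives q = 1/2.
Lee's expected payoff (from either row, since indifferent) is 5·1/2 + 11·1/2 = 8.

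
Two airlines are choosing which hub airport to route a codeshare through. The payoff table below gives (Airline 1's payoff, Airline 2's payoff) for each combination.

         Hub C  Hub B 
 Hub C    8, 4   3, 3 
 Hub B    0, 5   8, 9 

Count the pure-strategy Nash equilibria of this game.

2

Both Hub C: Airline 1 gets 8 (best alternative 0); Airline 2 gets 4 (best alternative 3). Neither deviates — NE.
Both Hub B: Airline 1 gets 8 (best alternative 3); Airline 2 gets 9 (best alternative 5). Neither deviates — NE.
(Hub C, Hub B) is not a NE: Airline 1 would switch to Hub B (8 > 3).
No other cell survives both best-response checks, so there are 2 pure NE.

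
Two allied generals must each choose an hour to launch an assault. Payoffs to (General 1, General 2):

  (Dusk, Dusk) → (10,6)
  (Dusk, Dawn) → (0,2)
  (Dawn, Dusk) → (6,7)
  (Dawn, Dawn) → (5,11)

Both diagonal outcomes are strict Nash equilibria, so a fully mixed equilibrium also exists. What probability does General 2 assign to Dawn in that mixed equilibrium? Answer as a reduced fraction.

4/9

General 2's mix q on Dusk must make General 1 indifferent between Dusk and Dawn.
General 1's payoff from Dusk: 10q + 0(1−q). From Dawn: 6q + 5(1−q).
Set equal: 4q = 5(1−q) → q = 5/9.
Probability on Dawn is 1 − 5/9 = 4/9.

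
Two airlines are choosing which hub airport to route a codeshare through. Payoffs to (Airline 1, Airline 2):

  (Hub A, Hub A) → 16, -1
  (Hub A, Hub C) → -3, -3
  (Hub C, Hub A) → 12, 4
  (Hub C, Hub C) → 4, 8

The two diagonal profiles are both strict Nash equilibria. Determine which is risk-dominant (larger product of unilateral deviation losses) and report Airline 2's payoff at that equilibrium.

8

At both Hub A: Airline 1 loses 16 − 12 = 4 by deviating; Airline 2 loses -1 − (-3) = 2. Product = 4·2 = 8.
At both Hub C: Airline 1 loses 4 − (-3) = 7 by deviating; Airline 2 loses 8 − 4 = 4. Product = 7·4 = 28.
28 > 8, so both Hub C is risk-dominant. Airline 2's payoff there is 8.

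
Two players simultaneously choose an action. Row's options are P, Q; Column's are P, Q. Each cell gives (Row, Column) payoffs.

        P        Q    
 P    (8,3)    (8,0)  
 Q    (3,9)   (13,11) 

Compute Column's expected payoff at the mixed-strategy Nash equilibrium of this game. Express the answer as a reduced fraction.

33/5

Row mixes with probability p on P, chosen so Column is indifferent: 3p + 9(1−p) = 0p + 11(1−p) gives p = 2/5.
Column's expected payoff is 3·2/5 + 9·3/5 = 33/5.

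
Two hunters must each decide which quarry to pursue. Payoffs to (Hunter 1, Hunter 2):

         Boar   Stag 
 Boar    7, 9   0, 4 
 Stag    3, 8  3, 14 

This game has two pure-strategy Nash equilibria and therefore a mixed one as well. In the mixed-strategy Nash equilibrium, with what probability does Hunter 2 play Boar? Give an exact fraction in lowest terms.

3/7

Hunter 2's mix q on Boar must make Hunter 1 indifferent between Boar and Stag.
Hunter 1's payoff from Boar: 7q + 0(1−q). From Stag: 3q + 3(1−q).
Set equal: 4q = 3(1−q) → q = 3/7.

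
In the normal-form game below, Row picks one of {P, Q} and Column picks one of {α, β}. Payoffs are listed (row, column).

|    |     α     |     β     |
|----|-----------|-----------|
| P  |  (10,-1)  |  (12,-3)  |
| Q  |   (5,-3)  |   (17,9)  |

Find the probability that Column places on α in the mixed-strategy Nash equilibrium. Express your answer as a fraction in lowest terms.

1/2

Column's mix q on α must make Row indifferent between P and Q.
Row's payoff from P: 10q + 12(1−q). From Q: 5q + 17(1−q).
Set equal: 5q = 5(1−q) → q = 5/10 = 1/2.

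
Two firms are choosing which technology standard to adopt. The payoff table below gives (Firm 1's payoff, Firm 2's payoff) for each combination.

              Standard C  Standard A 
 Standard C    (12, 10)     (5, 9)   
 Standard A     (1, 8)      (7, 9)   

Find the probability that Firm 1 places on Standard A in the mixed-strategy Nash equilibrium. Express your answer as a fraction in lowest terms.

1/2

Firm 1's mix p on Standard C must make Firm 2 indifferent between Standard C and Standard A.
Firm 2's payoff from Standard C: 10p + 8(1−p). From Standard A: 9p + 9(1−p).
Set equal: 1p = 1(1−p) → p = 1/2.
Probability on Standard A is 1 − 1/2 = 1/2.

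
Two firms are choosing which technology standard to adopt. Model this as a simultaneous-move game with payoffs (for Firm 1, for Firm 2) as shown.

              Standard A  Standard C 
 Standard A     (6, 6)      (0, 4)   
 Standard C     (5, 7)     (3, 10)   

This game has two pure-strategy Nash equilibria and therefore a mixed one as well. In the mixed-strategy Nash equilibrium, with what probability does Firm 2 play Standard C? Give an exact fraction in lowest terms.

Firm 2's mix q on Standard A must make Firm 1 indifferent between Standard A and Standard C.
Firm 1's payoff from Standard A: 6q + 0(1−q). From Standard C: 5q + 3(1−q).
Set equal: 1q = 3(1−q) → q = 3/4.
Probability on Standard C is 1 − 3/4 = 1/4.

1/4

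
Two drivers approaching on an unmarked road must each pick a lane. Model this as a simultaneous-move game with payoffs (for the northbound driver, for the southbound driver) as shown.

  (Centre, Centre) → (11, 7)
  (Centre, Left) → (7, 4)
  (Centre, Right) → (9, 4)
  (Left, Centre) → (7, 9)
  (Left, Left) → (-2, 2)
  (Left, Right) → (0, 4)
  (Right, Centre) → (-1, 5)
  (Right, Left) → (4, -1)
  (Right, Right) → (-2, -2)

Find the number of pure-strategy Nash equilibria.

Both Centre: the northbound driver gets 11 (best alternative 7); the southbound driver gets 7 (best alternative 4). Neither deviates — NE.
Both Right is not a NE: the northbound driver would switch to Centre (9 > -2).
No other cell survives both best-response checks, so there is 1 pure NE.

1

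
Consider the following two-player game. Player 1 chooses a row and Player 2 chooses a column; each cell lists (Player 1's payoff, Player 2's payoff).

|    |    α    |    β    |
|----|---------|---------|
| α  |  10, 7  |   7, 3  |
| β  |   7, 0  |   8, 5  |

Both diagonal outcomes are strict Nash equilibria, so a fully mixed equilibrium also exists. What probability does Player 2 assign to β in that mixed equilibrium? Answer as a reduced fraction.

3/4

Player 2's mix q on α must make Player 1 indifferent between α and β.
Player 1's payoff from α: 10q + 7(1−q). From β: 7q + 8(1−q).
Set equal: 3q = 1(1−q) → q = 1/4.
Probability on β is 1 − 1/4 = 3/4.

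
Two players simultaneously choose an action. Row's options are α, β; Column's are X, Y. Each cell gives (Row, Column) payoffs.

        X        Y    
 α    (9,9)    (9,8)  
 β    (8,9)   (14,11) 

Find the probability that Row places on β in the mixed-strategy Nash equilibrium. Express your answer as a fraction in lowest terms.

1/3

Row's mix p on α must make Column indifferent between X and Y.
Column's payoff from X: 9p + 9(1−p). From Y: 8p + 11(1−p).
Set equal: 1p = 2(1−p) → p = 2/3.
Probability on β is 1 − 2/3 = 1/3.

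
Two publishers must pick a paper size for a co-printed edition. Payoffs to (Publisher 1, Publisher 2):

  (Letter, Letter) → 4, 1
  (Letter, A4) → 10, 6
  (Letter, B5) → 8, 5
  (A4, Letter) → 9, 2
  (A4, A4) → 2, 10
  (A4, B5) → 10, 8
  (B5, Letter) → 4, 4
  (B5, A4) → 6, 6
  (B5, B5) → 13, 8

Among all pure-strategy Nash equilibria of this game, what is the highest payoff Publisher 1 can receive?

(Letter, A4) is a pure NE (Publisher 1: 10 ≥ 6; Publisher 2: 6 ≥ 5). Publisher 1 gets 10.
Both B5 is a pure NE (Publisher 1: 13 ≥ 10; Publisher 2: 8 ≥ 6). Publisher 1 gets 13.
Every other cell has a profitable deviation for at least one player. Highest of {10, 13} is 13.

13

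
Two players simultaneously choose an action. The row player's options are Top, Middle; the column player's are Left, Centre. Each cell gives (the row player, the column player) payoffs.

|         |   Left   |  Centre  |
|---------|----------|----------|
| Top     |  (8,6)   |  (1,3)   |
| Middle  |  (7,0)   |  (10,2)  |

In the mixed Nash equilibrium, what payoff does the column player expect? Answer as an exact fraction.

The row player mixes with probability p on Top, chosen so the column player is indifferent: 6p + 0(1−p) = 3p + 2(1−p) gives p = 2/5.
The column player's expected payoff is 6·2/5 + 0·3/5 = 12/5.

12/5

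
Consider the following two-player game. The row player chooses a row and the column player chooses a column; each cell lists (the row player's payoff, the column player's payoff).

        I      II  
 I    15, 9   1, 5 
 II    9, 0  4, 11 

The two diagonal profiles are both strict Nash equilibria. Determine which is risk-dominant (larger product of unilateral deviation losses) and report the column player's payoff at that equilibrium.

At both I: the row player loses 15 − 9 = 6 by deviating; the column player loses 9 − 5 = 4. Product = 6·4 = 24.
At both II: the row player loses 4 − 1 = 3 by deviating; the column player loses 11 − 0 = 11. Product = 3·11 = 33.
33 > 24, so both II is risk-dominant. The column player's payoff there is 11.

11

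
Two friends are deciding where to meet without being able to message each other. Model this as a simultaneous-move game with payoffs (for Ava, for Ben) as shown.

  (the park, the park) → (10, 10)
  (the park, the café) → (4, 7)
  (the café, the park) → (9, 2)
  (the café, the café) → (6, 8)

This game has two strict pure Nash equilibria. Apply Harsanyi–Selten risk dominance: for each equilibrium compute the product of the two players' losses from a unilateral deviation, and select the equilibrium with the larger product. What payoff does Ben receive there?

8

At both the park: Ava loses 10 − 9 = 1 by deviating; Ben loses 10 − 7 = 3. Product = 1·3 = 3.
At both the café: Ava loses 6 − 4 = 2 by deviating; Ben loses 8 − 2 = 6. Product = 2·6 = 12.
12 > 3, so both the café is risk-dominant. Ben's payoff there is 8.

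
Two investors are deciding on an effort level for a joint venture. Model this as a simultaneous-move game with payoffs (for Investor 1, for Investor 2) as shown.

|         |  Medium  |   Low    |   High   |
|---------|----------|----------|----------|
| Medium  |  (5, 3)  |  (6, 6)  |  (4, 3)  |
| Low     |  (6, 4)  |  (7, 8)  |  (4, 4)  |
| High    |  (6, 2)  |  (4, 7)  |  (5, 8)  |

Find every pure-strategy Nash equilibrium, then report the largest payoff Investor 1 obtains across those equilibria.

7

Both Low is a pure NE (Investor 1: 7 ≥ 6; Investor 2: 8 ≥ 4). Investor 1 gets 7.
Both High is a pure NE (Investor 1: 5 ≥ 4; Investor 2: 8 ≥ 7). Investor 1 gets 5.
Every other cell has a profitable deviation for at least one player. Highest of {7, 5} is 7.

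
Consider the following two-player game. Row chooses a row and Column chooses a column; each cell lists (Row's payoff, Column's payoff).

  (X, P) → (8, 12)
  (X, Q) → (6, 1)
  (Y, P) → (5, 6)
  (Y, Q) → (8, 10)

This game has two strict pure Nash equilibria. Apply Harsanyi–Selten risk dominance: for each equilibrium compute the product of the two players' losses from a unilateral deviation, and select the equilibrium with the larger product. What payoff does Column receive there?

At (X, P): Row loses 8 − 5 = 3 by deviating; Column loses 12 − 1 = 11. Product = 3·11 = 33.
At (Y, Q): Row loses 8 − 6 = 2 by deviating; Column loses 10 − 6 = 4. Product = 2·4 = 8.
33 > 8, so (X, P) is risk-dominant. Column's payoff there is 12.

12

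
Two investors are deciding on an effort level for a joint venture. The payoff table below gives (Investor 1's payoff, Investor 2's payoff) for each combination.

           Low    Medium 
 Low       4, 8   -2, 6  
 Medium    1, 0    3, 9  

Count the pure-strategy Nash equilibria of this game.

Both Low: Investor 1 gets 4 (best alternative 1); Investor 2 gets 8 (best alternative 6). Neither deviates — NE.
Both Medium: Investor 1 gets 3 (best alternative -2); Investor 2 gets 9 (best alternative 0). Neither deviates — NE.
(Low, Medium) is not a NE: Investor 1 would switch to Medium (3 > -2).
No other cell survives both best-response checks, so there are 2 pure NE.

2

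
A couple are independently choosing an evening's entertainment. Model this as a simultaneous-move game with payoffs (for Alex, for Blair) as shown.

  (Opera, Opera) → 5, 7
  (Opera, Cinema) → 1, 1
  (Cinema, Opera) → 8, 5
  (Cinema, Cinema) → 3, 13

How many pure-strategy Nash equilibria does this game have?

1

Both Cinema: Alex gets 3 (best alternative 1); Blair gets 13 (best alternative 5). Neither deviates — NE.
Both Opera is not a NE: Alex would switch to Cinema (8 > 5).
No other cell survives both best-response checks, so there is 1 pure NE.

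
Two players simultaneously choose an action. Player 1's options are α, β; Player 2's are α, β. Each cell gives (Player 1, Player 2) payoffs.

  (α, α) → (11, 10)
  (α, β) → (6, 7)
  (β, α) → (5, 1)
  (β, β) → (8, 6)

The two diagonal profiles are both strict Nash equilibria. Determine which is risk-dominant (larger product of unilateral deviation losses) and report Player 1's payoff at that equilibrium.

11

At both α: Player 1 loses 11 − 5 = 6 by deviating; Player 2 loses 10 − 7 = 3. Product = 6·3 = 18.
At both β: Player 1 loses 8 − 6 = 2 by deviating; Player 2 loses 6 − 1 = 5. Product = 2·5 = 10.
18 > 10, so both α is risk-dominant. Player 1's payoff there is 11.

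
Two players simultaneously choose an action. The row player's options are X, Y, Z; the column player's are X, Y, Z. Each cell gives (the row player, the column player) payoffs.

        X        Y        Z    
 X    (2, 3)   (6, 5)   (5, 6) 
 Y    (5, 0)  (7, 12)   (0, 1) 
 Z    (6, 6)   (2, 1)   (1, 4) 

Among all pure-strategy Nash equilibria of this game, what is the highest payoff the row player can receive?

(X, Z) is a pure NE (the row player: 5 ≥ 1; the column player: 6 ≥ 5). The row player gets 5.
Both Y is a pure NE (the row player: 7 ≥ 6; the column player: 12 ≥ 1). The row player gets 7.
(Z, X) is a pure NE (the row player: 6 ≥ 5; the column player: 6 ≥ 4). The row player gets 6.
Every other cell has a profitable deviation for at least one player. Highest of {5, 7, 6} is 7.

7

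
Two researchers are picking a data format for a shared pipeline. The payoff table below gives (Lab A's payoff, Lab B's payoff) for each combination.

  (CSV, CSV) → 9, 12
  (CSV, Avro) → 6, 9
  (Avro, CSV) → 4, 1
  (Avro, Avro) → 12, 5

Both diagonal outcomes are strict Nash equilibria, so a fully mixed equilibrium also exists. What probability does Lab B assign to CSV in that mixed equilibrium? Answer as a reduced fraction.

6/11

Lab B's mix q on CSV must make Lab A indifferent between CSV and Avro.
Lab A's payoff from CSV: 9q + 6(1−q). From Avro: 4q + 12(1−q).
Set equal: 5q = 6(1−q) → q = 6/11.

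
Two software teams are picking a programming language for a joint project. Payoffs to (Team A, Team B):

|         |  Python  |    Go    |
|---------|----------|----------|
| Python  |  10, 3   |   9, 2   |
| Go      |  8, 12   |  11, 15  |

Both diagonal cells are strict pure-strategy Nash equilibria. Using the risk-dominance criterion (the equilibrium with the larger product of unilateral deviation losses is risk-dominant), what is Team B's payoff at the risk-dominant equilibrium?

15

At both Python: Team A loses 10 − 8 = 2 by deviating; Team B loses 3 − 2 = 1. Product = 2·1 = 2.
At both Go: Team A loses 11 − 9 = 2 by deviating; Team B loses 15 − 12 = 3. Product = 2·3 = 6.
6 > 2, so both Go is risk-dominant. Team B's payoff there is 15.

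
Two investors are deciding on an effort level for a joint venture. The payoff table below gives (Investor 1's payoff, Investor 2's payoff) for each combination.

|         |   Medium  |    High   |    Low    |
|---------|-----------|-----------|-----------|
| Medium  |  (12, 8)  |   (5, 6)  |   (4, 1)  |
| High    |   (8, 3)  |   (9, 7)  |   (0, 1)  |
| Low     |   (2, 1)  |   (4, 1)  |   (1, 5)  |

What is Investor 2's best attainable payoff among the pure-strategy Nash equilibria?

Both Medium is a pure NE (Investor 1: 12 ≥ 8; Investor 2: 8 ≥ 6). Investor 2 gets 8.
Both High is a pure NE (Investor 1: 9 ≥ 5; Investor 2: 7 ≥ 3). Investor 2 gets 7.
Every other cell has a profitable deviation for at least one player. Highest of {8, 7} is 8.

8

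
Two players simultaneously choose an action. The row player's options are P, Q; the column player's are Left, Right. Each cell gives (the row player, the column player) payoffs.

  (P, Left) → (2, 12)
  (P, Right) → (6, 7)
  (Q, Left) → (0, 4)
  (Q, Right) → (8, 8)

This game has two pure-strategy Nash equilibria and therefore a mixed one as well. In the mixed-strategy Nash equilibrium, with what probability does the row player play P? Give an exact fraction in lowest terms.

4/9

The row player's mix p on P must make the column player indifferent between Left and Right.
The column player's payoff from Left: 12p + 4(1−p). From Right: 7p + 8(1−p).
Set equal: 5p = 4(1−p) → p = 4/9.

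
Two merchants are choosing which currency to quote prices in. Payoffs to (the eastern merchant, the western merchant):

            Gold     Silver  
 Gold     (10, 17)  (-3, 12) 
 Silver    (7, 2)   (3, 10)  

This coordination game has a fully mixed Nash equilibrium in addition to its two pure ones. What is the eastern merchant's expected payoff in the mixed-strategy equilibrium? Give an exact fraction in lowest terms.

The western merchant mixes with probability q on Gold, chosen so the eastern merchant is indifferent: 10q + (-3)(1−q) = 7q + 3(1−q) gives q = 2/3.
The eastern merchant's expected payoff (from either row, since indifferent) is 10·2/3 + (-3)·1/3 = 17/3.

17/3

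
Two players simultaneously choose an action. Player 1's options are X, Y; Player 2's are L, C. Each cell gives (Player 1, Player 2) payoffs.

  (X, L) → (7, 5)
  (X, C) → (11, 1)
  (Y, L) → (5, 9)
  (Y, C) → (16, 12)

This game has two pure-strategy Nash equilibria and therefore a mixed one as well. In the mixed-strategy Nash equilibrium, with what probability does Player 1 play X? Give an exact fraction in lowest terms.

3/7

Player 1's mix p on X must make Player 2 indifferent between L and C.
Player 2's payoff from L: 5p + 9(1−p). From C: 1p + 12(1−p).
Set equal: 4p = 3(1−p) → p = 3/7.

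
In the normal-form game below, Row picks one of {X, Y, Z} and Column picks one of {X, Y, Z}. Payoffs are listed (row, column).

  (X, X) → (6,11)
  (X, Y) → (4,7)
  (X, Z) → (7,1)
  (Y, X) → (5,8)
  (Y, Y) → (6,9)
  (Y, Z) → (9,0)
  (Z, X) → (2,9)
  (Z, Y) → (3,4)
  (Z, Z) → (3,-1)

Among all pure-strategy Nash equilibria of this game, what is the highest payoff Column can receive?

11

Both X is a pure NE (Row: 6 ≥ 5; Column: 11 ≥ 7). Column gets 11.
Both Y is a pure NE (Row: 6 ≥ 4; Column: 9 ≥ 8). Column gets 9.
Every other cell has a profitable deviation for at least one player. Highest of {11, 9} is 11.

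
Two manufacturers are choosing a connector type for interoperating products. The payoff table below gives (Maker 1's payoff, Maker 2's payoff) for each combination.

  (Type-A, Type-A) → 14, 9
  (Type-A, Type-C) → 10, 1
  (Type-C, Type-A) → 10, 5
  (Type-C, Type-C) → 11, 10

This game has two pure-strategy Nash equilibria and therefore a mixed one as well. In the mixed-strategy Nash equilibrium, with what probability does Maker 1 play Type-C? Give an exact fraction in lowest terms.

8/13

Maker 1's mix p on Type-A must make Maker 2 indifferent between Type-A and Type-C.
Maker 2's payoff from Type-A: 9p + 5(1−p). From Type-C: 1p + 10(1−p).
Set equal: 8p = 5(1−p) → p = 5/13.
Probability on Type-C is 1 − 5/13 = 8/13.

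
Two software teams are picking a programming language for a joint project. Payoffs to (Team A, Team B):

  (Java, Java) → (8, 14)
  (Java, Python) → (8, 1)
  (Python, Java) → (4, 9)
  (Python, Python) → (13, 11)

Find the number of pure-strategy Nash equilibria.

2

Both Java: Team A gets 8 (best alternative 4); Team B gets 14 (best alternative 1). Neither deviates — NE.
Both Python: Team A gets 13 (best alternative 8); Team B gets 11 (best alternative 9). Neither deviates — NE.
(Python, Java) is not a NE: Team A would switch to Java (8 > 4).
No other cell survives both best-response checks, so there are 2 pure NE.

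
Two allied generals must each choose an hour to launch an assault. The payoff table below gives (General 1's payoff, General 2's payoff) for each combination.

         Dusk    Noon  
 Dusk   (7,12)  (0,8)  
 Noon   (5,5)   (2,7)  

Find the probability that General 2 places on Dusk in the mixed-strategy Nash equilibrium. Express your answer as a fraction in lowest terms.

General 2's mix q on Dusk must make General 1 indifferent between Dusk and Noon.
General 1's payoff from Dusk: 7q + 0(1−q). From Noon: 5q + 2(1−q).
Set equal: 2q = 2(1−q) → q = 2/4 = 1/2.

1/2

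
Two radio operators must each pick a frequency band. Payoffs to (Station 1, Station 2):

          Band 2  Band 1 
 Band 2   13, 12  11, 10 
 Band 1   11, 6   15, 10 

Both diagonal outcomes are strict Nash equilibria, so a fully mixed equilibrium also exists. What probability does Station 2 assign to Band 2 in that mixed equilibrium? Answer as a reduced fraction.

Station 2's mix q on Band 2 must make Station 1 indifferent between Band 2 and Band 1.
Station 1's payoff from Band 2: 13q + 11(1−q). From Band 1: 11q + 15(1−q).
Set equal: 2q = 4(1−q) → q = 4/6 = 2/3.

2/3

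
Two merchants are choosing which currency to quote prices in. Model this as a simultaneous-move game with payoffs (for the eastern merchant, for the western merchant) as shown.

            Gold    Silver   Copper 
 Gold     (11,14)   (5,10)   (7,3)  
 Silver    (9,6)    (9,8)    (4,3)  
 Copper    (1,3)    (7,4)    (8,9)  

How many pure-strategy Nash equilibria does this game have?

Both Gold: the eastern merchant gets 11 (best alternative 9); the western merchant gets 14 (best alternative 10). Neither deviates — NE.
Both Silver: the eastern merchant gets 9 (best alternative 7); the western merchant gets 8 (best alternative 6). Neither deviates — NE.
Both Copper: the eastern merchant gets 8 (best alternative 7); the western merchant gets 9 (best alternative 4). Neither deviates — NE.
(Gold, Silver) is not a NE: the eastern merchant would switch to Silver (9 > 5).
No other cell survives both best-response checks, so there are 3 pure NE.

3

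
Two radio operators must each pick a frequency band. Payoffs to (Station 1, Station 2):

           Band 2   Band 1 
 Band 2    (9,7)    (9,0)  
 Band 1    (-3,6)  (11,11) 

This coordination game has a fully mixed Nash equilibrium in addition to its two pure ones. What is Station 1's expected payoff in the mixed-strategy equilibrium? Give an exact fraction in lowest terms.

Station 2 mixes with probability q on Band 2, chosen so Station 1 is indifferent: 9q + 9(1−q) = (-3)q + 11(1−q) gives q = 1/7.
Station 1's expected payoff (from either row, since indifferent) is 9·1/7 + 9·6/7 = 9.

9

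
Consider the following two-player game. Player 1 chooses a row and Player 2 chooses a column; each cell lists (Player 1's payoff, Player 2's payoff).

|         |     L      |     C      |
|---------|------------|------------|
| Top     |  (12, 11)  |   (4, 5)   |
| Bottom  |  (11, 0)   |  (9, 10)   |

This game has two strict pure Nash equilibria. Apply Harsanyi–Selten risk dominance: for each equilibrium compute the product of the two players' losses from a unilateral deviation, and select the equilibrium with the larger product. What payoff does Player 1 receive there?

9

At (Top, L): Player 1 loses 12 − 11 = 1 by deviating; Player 2 loses 11 − 5 = 6. Product = 1·6 = 6.
At (Bottom, C): Player 1 loses 9 − 4 = 5 by deviating; Player 2 loses 10 − 0 = 10. Product = 5·10 = 50.
50 > 6, so (Bottom, C) is risk-dominant. Player 1's payoff there is 9.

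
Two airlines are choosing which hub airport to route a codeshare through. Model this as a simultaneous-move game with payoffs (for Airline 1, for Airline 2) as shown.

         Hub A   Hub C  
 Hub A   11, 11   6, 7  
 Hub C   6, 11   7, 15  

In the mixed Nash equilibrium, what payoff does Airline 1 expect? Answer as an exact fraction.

Airline 2 mixes with probability q on Hub A, chosen so Airline 1 is indifferent: 11q + 6(1−q) = 6q + 7(1−q) gives q = 1/6.
Airline 1's expected payoff (from either row, since indifferent) is 11·1/6 + 6·5/6 = 41/6.

41/6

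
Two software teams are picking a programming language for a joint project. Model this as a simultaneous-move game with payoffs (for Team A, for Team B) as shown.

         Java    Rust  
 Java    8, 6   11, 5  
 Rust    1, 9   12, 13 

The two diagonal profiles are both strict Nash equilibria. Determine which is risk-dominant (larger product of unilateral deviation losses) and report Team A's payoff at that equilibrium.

8

At both Java: Team A loses 8 − 1 = 7 by deviating; Team B loses 6 − 5 = 1. Product = 7·1 = 7.
At both Rust: Team A loses 12 − 11 = 1 by deviating; Team B loses 13 − 9 = 4. Product = 1·4 = 4.
7 > 4, so both Java is risk-dominant. Team A's payoff there is 8.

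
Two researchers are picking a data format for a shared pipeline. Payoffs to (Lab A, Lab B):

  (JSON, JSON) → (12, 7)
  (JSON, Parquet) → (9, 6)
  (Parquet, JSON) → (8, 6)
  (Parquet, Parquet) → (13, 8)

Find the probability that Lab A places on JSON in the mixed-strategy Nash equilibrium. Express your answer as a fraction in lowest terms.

2/3

Lab A's mix p on JSON must make Lab B indifferent between JSON and Parquet.
Lab B's payoff from JSON: 7p + 6(1−p). From Parquet: 6p + 8(1−p).
Set equal: 1p = 2(1−p) → p = 2/3.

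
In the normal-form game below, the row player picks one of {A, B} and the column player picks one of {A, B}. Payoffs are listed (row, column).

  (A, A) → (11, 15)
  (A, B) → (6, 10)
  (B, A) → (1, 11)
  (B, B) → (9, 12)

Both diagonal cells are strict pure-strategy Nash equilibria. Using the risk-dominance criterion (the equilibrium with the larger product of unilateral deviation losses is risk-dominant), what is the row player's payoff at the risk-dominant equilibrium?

11

At both A: the row player loses 11 − 1 = 10 by deviating; the column player loses 15 − 10 = 5. Product = 10·5 = 50.
At both B: the row player loses 9 − 6 = 3 by deviating; the column player loses 12 − 11 = 1. Product = 3·1 = 3.
50 > 3, so both A is risk-dominant. The row player's payoff there is 11.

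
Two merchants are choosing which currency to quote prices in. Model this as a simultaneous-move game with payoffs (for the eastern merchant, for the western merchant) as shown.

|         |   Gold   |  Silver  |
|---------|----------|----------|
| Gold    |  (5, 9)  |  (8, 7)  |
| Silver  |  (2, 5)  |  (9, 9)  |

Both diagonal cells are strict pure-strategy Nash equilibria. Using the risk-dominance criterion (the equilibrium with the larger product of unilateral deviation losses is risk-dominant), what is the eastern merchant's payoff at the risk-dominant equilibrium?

At both Gold: the eastern merchant loses 5 − 2 = 3 by deviating; the western merchant loses 9 − 7 = 2. Product = 3·2 = 6.
At both Silver: the eastern merchant loses 9 − 8 = 1 by deviating; the western merchant loses 9 − 5 = 4. Product = 1·4 = 4.
6 > 4, so both Gold is risk-dominant. The eastern merchant's payoff there is 5.

5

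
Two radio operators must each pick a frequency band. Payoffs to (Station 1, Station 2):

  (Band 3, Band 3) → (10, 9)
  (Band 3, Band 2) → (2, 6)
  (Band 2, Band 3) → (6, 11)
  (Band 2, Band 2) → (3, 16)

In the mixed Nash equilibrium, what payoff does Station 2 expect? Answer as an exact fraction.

Station 1 mixes with probability p on Band 3, chosen so Station 2 is indifferent: 9p + 11(1−p) = 6p + 16(1−p) gives p = 5/8.
Station 2's expected payoff is 9·5/8 + 11·3/8 = 39/4.

39/4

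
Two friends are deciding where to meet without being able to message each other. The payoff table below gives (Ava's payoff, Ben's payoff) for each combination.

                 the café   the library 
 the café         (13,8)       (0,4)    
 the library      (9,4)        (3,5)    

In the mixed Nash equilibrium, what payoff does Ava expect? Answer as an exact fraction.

Ben mixes with probability q on the café, chosen so Ava is indifferent: 13q + 0(1−q) = 9q + 3(1−q) gives q = 3/7.
Ava's expected payoff (from either row, since indifferent) is 13·3/7 + 0·4/7 = 39/7.

39/7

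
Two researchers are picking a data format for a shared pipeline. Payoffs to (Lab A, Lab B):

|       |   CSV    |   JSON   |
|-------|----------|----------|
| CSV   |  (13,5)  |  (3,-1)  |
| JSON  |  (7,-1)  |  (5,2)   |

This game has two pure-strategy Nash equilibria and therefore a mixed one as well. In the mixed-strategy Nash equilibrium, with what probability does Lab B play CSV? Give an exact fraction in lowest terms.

Lab B's mix q on CSV must make Lab A indifferent between CSV and JSON.
Lab A's payoff from CSV: 13q + 3(1−q). From JSON: 7q + 5(1−q).
Set equal: 6q = 2(1−q) → q = 2/8 = 1/4.

1/4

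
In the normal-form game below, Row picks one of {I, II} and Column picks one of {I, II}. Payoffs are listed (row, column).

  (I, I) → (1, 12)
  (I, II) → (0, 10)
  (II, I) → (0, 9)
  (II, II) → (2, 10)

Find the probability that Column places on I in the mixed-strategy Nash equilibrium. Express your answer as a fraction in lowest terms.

2/3

Column's mix q on I must make Row indifferent between I and II.
Row's payoff from I: 1q + 0(1−q). From II: 0q + 2(1−q).
Set equal: 1q = 2(1−q) → q = 2/3.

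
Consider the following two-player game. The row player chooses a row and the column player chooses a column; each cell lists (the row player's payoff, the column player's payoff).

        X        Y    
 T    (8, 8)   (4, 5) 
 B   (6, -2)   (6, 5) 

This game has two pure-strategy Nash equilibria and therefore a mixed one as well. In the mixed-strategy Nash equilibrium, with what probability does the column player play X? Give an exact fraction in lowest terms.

1/2

The column player's mix q on X must make the row player indifferent between T and B.
The row player's payoff from T: 8q + 4(1−q). From B: 6q + 6(1−q).
Set equal: 2q = 2(1−q) → q = 2/4 = 1/2.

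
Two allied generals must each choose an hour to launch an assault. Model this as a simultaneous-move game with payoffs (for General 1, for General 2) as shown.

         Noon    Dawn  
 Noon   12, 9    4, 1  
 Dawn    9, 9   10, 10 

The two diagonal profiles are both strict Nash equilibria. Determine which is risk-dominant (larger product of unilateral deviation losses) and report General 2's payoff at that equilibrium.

9

At both Noon: General 1 loses 12 − 9 = 3 by deviating; General 2 loses 9 − 1 = 8. Product = 3·8 = 24.
At both Dawn: General 1 loses 10 − 4 = 6 by deviating; General 2 loses 10 − 9 = 1. Product = 6·1 = 6.
24 > 6, so both Noon is risk-dominant. General 2's payoff there is 9.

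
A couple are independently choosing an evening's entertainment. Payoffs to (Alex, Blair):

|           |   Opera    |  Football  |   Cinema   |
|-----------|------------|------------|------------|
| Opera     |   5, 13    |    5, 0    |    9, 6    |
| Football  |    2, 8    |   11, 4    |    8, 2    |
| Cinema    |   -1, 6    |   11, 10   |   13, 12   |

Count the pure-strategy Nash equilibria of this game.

Both Opera: Alex gets 5 (best alternative 2); Blair gets 13 (best alternative 6). Neither deviates — NE.
Both Cinema: Alex gets 13 (best alternative 9); Blair gets 12 (best alternative 10). Neither deviates — NE.
Both Football is not a NE: Blair would switch to Opera (8 > 4).
No other cell survives both best-response checks, so there are 2 pure NE.

2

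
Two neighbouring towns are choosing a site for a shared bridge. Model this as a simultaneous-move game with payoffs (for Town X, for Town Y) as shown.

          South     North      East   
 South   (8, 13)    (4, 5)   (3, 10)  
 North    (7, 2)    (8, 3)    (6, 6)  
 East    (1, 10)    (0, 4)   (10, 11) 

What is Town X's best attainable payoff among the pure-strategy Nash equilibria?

Both South is a pure NE (Town X: 8 ≥ 7; Town Y: 13 ≥ 10). Town X gets 8.
Both East is a pure NE (Town X: 10 ≥ 6; Town Y: 11 ≥ 10). Town X gets 10.
Every other cell has a profitable deviation for at least one player. Highest of {8, 10} is 10.

10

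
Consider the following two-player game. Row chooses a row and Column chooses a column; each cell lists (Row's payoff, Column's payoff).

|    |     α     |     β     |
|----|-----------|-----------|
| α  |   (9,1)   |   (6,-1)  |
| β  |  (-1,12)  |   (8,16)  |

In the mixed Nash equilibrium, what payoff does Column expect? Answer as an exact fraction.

14/3

Row mixes with probability p on α, chosen so Column is indifferent: 1p + 12(1−p) = (-1)p + 16(1−p) gives p = 2/3.
Column's expected payoff is 1·2/3 + 12·1/3 = 14/3.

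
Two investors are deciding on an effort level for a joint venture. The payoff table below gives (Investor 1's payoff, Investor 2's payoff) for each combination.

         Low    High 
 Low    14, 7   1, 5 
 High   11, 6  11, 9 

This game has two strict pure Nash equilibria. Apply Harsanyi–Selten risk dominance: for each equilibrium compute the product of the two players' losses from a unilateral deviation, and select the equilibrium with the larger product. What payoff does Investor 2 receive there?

9

At both Low: Investor 1 loses 14 − 11 = 3 by deviating; Investor 2 loses 7 − 5 = 2. Product = 3·2 = 6.
At both High: Investor 1 loses 11 − 1 = 10 by deviating; Investor 2 loses 9 − 6 = 3. Product = 10·3 = 30.
30 > 6, so both High is risk-dominant. Investor 2's payoff there is 9.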